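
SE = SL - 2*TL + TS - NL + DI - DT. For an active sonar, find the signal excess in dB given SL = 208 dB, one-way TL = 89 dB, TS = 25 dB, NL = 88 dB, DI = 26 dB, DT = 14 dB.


SE = SL - 2*TL + TS - NL + DI - DT = 208 - 2*89 + (25) - 88 + 26 - 14 = -21

-21 dB


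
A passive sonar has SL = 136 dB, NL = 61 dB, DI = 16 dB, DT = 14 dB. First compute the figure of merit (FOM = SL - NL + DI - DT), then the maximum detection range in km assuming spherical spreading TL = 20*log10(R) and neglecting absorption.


Step 1: FOM = SL - NL + DI - DT = 136 - 61 + 16 - 14 = 77 dB
Step 2: at max range FOM = TL = 20*log10(R), so R = 10^(77/20) = 7079.46 m = 7.08 km

7.08 km


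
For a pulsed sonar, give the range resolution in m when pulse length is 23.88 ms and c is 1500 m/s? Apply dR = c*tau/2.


dR = c*tau/2 = 1500 * 23.88e-3 / 2 = 17.91

17.91 m


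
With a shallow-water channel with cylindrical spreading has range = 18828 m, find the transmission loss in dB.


TL = 10*log10(18828) = 42.75

42.75 dB


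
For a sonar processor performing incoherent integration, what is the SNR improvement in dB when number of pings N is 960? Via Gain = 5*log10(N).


Gain = 5*log10(960) = 14.91

14.91 dB


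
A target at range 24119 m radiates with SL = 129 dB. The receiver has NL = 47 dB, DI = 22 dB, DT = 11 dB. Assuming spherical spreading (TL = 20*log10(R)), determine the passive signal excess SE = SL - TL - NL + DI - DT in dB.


5.35 dB


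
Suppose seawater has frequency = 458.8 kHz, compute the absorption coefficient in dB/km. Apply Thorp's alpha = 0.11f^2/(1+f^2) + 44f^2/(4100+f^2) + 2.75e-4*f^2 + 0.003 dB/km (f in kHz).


f^2 = 210497.44
alpha = 0.11*210497.44/(1+210497.44) + 44*210497.44/(4100+210497.44) + 2.75e-4*210497.44 + 0.003 = 101.159

101.159 dB/km


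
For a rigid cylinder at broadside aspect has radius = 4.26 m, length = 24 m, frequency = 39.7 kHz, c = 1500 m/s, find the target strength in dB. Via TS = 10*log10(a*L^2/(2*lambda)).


lambda = 1500/39700 = 0.03778 m
TS = 10*log10(4.26*24^2/(2*0.03778)) = 45.12

45.12 dB


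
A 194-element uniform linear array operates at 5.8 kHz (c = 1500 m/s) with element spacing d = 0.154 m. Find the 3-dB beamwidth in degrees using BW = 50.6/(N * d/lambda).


Step 1: lambda = 1500/5800 = 0.25862 m
Step 2: d/lambda = 0.154/0.25862 = 0.5955
Step 3: BW = 50.6/(N * d/lambda) = 50.6/(194 * 0.5955) = 0.44

0.44 deg


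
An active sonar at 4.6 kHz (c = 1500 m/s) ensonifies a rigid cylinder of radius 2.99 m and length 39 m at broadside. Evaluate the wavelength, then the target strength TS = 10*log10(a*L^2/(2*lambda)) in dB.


Step 1: lambda = c/f = 1500/4600 = 0.32609 m
Step 2: TS = 10*log10(a*L^2/(2*lambda)) = 10*log10(2.99*39^2/(2*0.32609)) = 38.43

38.43 dB


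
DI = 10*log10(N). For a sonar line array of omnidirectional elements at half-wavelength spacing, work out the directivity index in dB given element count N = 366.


DI = 10*log10(366) = 25.63

25.63 dB


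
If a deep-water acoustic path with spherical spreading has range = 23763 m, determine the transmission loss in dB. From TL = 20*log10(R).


TL = 20*log10(23763) = 87.52

87.52 dB


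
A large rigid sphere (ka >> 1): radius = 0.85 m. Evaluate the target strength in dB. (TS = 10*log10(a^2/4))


TS = 10*log10(0.85^2 / 4) = 10*log10(0.180625) = -7.43

-7.43 dB


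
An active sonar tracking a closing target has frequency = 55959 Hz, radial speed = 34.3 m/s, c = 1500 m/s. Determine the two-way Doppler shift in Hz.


fd = 2*f*v/c = 2 * 55959 * 34.3 / 1500 = 2559.19

2559.19 Hz


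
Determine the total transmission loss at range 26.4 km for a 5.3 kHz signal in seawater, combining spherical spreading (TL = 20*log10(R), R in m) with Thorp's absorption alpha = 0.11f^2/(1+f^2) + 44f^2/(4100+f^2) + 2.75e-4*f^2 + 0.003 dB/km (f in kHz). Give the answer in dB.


99.42 dB


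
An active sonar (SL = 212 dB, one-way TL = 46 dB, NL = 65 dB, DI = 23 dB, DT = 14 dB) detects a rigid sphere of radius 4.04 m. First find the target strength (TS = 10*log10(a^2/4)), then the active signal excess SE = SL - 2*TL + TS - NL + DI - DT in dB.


Step 1: TS = 10*log10(4.04^2/4) = 6.11 dB
Step 2: SE = SL - 2*TL + TS - NL + DI - DT = 212 - 2*46 + (6.11) - 65 + 23 - 14 = 70.11

70.11 dB


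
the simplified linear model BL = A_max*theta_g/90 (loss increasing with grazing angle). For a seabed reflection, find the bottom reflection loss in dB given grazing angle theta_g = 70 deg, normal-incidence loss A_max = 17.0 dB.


13.22 dB


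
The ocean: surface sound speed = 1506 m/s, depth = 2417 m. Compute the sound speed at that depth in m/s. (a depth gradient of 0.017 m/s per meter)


1547.089 m/s


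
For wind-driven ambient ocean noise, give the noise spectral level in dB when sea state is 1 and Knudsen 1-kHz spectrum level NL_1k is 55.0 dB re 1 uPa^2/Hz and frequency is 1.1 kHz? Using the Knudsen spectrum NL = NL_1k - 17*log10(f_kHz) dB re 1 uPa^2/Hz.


NL = NL_1k - 17*log10(f_kHz) = 55.0 - 17*log10(1.1) = 55.0 - (0.7) = 54.3

54.3 dB


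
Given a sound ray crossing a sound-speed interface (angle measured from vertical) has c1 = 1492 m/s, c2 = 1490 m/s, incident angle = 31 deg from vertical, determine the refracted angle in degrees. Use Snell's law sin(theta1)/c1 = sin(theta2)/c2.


sin(theta2) = (c2/c1)*sin(theta1) = (1490/1492)*sin(31 deg) = 0.51435
theta2 = arcsin(0.51435) = 30.95

30.95 deg


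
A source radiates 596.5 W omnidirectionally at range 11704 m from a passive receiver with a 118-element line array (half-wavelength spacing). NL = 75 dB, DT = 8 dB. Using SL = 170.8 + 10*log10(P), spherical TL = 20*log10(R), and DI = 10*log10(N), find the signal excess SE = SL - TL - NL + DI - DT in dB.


54.91 dB


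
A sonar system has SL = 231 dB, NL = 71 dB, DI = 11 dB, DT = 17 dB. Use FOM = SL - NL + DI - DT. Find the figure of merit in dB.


FOM = SL - NL + DI - DT = 231 - 71 + 11 - 17 = 154

154 dB


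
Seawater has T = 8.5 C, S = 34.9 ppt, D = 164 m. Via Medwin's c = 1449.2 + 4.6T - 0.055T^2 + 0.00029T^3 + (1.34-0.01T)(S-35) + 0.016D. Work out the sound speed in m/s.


c = 1449.2 + 4.6*8.5 - 0.055*8.5^2 + 0.00029*8.5^3 + (1.34 - 0.01*8.5)*(34.9 - 35) + 0.016*164 = 1487.0

1487.0 m/s


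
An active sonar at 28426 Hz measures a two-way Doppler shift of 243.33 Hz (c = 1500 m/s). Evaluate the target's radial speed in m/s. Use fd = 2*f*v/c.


From fd = 2*f*v/c, v = c*fd/(2*f) = 1500 * 243.33 / (2*28426) = 6.42

6.42 m/s


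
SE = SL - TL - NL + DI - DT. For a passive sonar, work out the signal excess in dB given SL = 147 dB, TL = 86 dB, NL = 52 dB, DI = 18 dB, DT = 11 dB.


16 dB


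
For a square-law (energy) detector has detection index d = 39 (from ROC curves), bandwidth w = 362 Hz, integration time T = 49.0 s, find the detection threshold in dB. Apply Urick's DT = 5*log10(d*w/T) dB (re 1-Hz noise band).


DT = 5*log10(d*w/T) = 5*log10(39 * 362 / 49.0) = 5*log10(288.12) = 12.3

12.3 dB


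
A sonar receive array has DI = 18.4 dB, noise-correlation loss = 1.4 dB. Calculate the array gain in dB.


AG = DI - L_corr = 18.4 - 1.4 = 17.0

17.0 dB


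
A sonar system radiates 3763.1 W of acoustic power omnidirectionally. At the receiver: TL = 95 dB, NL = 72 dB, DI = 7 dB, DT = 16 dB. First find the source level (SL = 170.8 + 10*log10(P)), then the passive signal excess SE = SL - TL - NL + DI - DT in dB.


Step 1: SL = 170.8 + 10*log10(3763.1) = 206.56 dB
Step 2: SE = SL - TL - NL + DI - DT = 206.56 - 95 - 72 + 7 - 16 = 30.56

30.56 dB


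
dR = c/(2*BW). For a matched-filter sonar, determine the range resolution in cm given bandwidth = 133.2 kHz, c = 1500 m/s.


dR = c/(2*BW) = 1500 / (2 * 133.2e3) = 0.0056 m = 0.56 cm

0.56 cm


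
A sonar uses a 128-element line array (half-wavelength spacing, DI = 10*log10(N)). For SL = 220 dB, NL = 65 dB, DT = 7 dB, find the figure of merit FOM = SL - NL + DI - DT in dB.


Step 1: DI = 10*log10(128) = 21.07 dB
Step 2: FOM = SL - NL + DI - DT = 220 - 65 + 21.07 - 7 = 169.07

169.07 dB


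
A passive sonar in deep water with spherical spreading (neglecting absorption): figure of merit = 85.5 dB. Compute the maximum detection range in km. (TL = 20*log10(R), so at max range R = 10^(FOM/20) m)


At max range FOM = TL, so 20*log10(R) = 85.5
R = 10^(85.5/20) = 18836.49 m = 18.84 km

18.84 km


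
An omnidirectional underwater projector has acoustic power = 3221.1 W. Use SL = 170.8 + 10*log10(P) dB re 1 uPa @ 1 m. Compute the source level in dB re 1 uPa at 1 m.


SL = 170.8 + 10*log10(3221.1) = 170.8 + 35.08 = 205.88

205.88 dB


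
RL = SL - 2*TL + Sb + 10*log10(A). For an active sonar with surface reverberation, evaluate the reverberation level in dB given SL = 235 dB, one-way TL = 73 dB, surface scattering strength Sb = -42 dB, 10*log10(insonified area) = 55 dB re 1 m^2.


RL = SL - 2*TL + Sb + 10*log10(A) = 235 - 2*73 + (-42) + 55 = 102

102 dB


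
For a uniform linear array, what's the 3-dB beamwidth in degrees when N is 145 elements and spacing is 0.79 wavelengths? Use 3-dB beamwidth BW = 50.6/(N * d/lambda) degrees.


BW = 50.6 / (145 * 0.79) = 50.6 / 114.55 = 0.44

0.44 deg


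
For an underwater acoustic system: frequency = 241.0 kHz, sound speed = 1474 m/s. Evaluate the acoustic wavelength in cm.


0.61 cm


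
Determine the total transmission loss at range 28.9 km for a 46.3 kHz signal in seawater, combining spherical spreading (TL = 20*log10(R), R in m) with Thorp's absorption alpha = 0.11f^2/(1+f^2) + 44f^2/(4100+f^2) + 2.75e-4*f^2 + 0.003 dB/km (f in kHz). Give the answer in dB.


546.11 dB


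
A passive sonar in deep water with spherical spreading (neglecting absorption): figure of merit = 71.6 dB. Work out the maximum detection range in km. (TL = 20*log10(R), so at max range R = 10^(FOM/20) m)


At max range FOM = TL, so 20*log10(R) = 71.6
R = 10^(71.6/20) = 3801.89 m = 3.8 km

3.8 km


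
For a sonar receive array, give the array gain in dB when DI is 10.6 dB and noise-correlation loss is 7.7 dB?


2.9 dB


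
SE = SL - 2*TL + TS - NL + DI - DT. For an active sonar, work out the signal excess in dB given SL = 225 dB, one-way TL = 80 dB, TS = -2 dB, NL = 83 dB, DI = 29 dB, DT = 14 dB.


SE = SL - 2*TL + TS - NL + DI - DT = 225 - 2*80 + (-2) - 83 + 29 - 14 = -5

-5 dB


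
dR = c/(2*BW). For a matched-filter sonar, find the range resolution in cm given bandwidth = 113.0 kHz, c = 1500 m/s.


dR = c/(2*BW) = 1500 / (2 * 113.0e3) = 0.0066 m = 0.66 cm

0.66 cm


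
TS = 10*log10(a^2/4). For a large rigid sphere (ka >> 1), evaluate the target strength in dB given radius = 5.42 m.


TS = 10*log10(5.42^2 / 4) = 10*log10(7.3441) = 8.66

8.66 dB


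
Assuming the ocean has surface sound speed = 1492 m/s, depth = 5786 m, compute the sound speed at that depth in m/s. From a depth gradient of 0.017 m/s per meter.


c = 1492 + 0.017 * 5786 = 1590.362

1590.362 m/s


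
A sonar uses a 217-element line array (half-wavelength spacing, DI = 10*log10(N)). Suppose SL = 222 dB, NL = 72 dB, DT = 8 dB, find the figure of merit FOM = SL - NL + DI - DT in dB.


Step 1: DI = 10*log10(217) = 23.36 dB
Step 2: FOM = SL - NL + DI - DT = 222 - 72 + 23.36 - 8 = 165.36

165.36 dB


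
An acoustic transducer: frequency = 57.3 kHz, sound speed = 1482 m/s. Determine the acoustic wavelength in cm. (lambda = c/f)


lambda = c/f = 1482 / 57300 = 0.0259 m = 2.59 cm

2.59 cm


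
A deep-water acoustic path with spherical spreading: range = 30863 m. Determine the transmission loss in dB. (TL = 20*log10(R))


TL = 20*log10(30863) = 89.79

89.79 dB


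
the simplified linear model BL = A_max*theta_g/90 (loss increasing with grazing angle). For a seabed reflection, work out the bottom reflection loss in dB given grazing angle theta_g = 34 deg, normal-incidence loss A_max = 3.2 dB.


BL = A_max * theta_g / 90 = 3.2 * 34 / 90 = 1.21

1.21 dB


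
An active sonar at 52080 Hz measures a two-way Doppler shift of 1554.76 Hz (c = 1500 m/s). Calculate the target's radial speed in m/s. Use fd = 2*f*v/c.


22.39 m/s


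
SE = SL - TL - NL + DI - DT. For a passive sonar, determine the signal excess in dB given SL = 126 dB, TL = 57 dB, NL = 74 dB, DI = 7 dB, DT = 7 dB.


SE = SL - TL - NL + DI - DT = 126 - 57 - 74 + 7 - 7 = -5

-5 dB


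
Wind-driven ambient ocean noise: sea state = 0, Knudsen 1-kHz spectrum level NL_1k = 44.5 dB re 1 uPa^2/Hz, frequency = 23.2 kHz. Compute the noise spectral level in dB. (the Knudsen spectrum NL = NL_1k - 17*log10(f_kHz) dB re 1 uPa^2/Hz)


21.29 dB


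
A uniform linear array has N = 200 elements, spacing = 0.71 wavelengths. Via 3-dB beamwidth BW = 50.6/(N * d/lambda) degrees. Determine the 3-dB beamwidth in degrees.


0.36 deg


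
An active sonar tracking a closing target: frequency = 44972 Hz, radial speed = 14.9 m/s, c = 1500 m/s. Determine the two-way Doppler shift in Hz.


893.44 Hz


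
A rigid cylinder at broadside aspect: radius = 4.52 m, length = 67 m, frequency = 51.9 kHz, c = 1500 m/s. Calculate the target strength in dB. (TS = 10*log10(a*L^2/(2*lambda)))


lambda = 1500/51900 = 0.0289 m
TS = 10*log10(4.52*67^2/(2*0.0289)) = 55.45

55.45 dB


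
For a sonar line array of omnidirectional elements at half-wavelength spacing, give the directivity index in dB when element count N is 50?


16.99 dB


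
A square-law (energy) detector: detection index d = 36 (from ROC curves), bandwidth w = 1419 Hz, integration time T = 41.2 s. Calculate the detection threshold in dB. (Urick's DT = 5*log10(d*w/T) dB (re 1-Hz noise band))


15.47 dB


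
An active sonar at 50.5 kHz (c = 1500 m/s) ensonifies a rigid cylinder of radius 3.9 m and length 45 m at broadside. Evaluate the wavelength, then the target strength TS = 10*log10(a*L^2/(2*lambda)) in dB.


Step 1: lambda = c/f = 1500/50500 = 0.0297 m
Step 2: TS = 10*log10(a*L^2/(2*lambda)) = 10*log10(3.9*45^2/(2*0.0297)) = 51.24

51.24 dB


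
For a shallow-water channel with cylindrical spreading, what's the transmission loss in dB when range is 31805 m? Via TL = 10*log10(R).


45.02 dB


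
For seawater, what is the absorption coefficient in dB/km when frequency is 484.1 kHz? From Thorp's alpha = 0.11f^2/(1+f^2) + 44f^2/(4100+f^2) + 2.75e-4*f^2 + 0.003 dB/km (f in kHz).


f^2 = 234352.81
alpha = 0.11*234352.81/(1+234352.81) + 44*234352.81/(4100+234352.81) + 2.75e-4*234352.81 + 0.003 = 107.803

107.803 dB/km


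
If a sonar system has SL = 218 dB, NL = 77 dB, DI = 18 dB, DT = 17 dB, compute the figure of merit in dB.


142 dB


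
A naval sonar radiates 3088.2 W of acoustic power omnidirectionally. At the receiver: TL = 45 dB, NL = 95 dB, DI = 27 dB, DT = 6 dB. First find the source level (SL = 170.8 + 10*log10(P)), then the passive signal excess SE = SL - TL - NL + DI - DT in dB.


Step 1: SL = 170.8 + 10*log10(3088.2) = 205.7 dB
Step 2: SE = SL - TL - NL + DI - DT = 205.7 - 45 - 95 + 27 - 6 = 86.7

86.7 dB


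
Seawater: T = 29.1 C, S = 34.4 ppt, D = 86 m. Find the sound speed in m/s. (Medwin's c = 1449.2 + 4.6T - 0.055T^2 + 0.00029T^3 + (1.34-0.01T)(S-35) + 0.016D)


c = 1449.2 + 4.6*29.1 - 0.055*29.1^2 + 0.00029*29.1^3 + (1.34 - 0.01*29.1)*(34.4 - 35) + 0.016*86 = 1544.38

1544.38 m/s


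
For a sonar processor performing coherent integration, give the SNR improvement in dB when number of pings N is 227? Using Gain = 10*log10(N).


Gain = 10*log10(227) = 23.56

23.56 dB


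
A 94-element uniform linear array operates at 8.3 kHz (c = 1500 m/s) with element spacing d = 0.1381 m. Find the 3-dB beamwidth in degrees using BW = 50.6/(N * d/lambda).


0.7 deg


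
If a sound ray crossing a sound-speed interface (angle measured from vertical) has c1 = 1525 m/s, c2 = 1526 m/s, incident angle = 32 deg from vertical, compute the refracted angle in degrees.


32.02 deg


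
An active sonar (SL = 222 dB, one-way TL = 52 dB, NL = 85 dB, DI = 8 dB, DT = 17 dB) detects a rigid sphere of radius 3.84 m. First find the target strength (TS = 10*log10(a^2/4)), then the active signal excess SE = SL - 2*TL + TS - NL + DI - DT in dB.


Step 1: TS = 10*log10(3.84^2/4) = 5.67 dB
Step 2: SE = SL - 2*TL + TS - NL + DI - DT = 222 - 2*52 + (5.67) - 85 + 8 - 17 = 29.67

29.67 dB


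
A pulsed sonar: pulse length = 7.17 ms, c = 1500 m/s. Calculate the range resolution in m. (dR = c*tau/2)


dR = c*tau/2 = 1500 * 7.17e-3 / 2 = 5.3775

5.3775 m


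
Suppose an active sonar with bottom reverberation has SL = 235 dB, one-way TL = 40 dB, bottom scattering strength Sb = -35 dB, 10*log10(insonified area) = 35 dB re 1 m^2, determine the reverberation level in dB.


RL = SL - 2*TL + Sb + 10*log10(A) = 235 - 2*40 + (-35) + 35 = 155

155 dB


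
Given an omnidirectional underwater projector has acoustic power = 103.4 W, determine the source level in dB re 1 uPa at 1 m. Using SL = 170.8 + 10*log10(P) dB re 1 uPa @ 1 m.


SL = 170.8 + 10*log10(103.4) = 170.8 + 20.15 = 190.95

190.95 dB


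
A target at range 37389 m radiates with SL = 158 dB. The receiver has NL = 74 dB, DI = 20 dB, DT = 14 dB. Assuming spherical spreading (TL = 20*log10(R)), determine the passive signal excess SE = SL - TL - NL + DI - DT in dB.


Step 1: TL = 20*log10(37389) = 91.45 dB
Step 2: SE = 158 - 91.45 - 74 + 20 - 14 = -1.45

-1.45 dB


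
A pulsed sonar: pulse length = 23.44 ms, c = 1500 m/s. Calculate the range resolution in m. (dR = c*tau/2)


dR = c*tau/2 = 1500 * 23.44e-3 / 2 = 17.58

17.58 m


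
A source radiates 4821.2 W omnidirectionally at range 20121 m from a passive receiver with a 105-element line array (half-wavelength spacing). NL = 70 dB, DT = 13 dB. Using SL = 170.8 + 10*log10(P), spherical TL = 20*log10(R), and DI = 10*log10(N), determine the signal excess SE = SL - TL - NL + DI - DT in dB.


58.77 dB


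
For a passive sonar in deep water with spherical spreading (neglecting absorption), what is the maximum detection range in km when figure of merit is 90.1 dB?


At max range FOM = TL, so 20*log10(R) = 90.1
R = 10^(90.1/20) = 31988.95 m = 31.99 km

31.99 km


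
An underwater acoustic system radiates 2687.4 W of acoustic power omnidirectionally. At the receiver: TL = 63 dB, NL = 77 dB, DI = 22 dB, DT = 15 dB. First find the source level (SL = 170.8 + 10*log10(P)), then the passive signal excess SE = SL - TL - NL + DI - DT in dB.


Step 1: SL = 170.8 + 10*log10(2687.4) = 205.09 dB
Step 2: SE = SL - TL - NL + DI - DT = 205.09 - 63 - 77 + 22 - 15 = 72.09

72.09 dB


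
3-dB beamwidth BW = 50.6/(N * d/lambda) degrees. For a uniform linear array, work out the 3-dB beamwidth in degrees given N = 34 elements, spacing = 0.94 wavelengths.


1.58 deg


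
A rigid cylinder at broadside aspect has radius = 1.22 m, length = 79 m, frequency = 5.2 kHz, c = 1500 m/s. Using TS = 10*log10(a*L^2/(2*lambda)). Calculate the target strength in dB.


41.2 dB


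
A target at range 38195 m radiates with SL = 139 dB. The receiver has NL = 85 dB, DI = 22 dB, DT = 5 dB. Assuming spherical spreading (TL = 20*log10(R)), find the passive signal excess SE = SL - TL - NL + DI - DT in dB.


-20.64 dB


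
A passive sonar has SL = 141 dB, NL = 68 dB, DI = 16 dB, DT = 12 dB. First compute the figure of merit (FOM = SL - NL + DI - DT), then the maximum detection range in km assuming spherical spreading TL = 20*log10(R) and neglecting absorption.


Step 1: FOM = SL - NL + DI - DT = 141 - 68 + 16 - 12 = 77 dB
Step 2: at max range FOM = TL = 20*log10(R), so R = 10^(77/20) = 7079.46 m = 7.08 km

7.08 km


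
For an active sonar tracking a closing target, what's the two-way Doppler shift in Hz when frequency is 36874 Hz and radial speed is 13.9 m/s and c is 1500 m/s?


fd = 2*f*v/c = 2 * 36874 * 13.9 / 1500 = 683.4

683.4 Hz


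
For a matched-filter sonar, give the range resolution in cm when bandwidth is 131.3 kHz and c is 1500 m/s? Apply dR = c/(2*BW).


dR = c/(2*BW) = 1500 / (2 * 131.3e3) = 0.0057 m = 0.57 cm

0.57 cm


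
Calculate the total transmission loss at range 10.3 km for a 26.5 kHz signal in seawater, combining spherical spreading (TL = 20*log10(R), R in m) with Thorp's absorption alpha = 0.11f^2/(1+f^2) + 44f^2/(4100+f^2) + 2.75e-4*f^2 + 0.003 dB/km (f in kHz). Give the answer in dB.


Step 1 (Thorp): alpha = 0.11*702.25/(1+702.25) + 44*702.25/(4100+702.25) + 2.75e-4*702.25 + 0.003 = 6.7402 dB/km
Step 2: TL_spread = 20*log10(10300) = 80.26 dB
Step 3: TL_abs = alpha*R = 6.7402 * 10.3 = 69.42 dB
Step 4: TL_total = 80.26 + 69.42 = 149.68

149.68 dB


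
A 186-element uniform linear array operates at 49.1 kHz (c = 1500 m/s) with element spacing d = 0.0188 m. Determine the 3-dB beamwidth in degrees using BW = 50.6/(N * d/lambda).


Step 1: lambda = 1500/49100 = 0.03055 m
Step 2: d/lambda = 0.0188/0.03055 = 0.6154
Step 3: BW = 50.6/(N * d/lambda) = 50.6/(186 * 0.6154) = 0.44

0.44 deg


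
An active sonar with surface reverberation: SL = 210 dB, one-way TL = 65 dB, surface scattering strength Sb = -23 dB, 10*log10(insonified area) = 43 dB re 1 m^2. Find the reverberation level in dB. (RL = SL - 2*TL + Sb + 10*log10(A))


100 dB


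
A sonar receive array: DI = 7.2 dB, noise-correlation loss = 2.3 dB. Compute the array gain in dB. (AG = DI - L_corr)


4.9 dB


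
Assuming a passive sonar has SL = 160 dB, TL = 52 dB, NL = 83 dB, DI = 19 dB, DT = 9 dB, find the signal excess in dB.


SE = SL - TL - NL + DI - DT = 160 - 52 - 83 + 19 - 9 = 35

35 dB


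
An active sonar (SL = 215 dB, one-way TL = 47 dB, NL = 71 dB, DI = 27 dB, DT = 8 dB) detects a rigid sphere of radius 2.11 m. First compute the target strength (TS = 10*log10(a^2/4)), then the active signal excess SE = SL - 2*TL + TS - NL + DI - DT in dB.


Step 1: TS = 10*log10(2.11^2/4) = 0.47 dB
Step 2: SE = SL - 2*TL + TS - NL + DI - DT = 215 - 2*47 + (0.47) - 71 + 27 - 8 = 69.47

69.47 dB


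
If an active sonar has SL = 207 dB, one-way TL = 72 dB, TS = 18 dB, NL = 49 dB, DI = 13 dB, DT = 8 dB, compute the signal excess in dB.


37 dB


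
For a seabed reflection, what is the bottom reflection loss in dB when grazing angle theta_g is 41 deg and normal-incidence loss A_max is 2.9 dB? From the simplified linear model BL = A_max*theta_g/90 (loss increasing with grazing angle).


BL = A_max * theta_g / 90 = 2.9 * 41 / 90 = 1.32

1.32 dB


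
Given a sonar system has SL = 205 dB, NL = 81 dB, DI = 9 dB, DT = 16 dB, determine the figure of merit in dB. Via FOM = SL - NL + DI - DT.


FOM = SL - NL + DI - DT = 205 - 81 + 9 - 16 = 117

117 dB


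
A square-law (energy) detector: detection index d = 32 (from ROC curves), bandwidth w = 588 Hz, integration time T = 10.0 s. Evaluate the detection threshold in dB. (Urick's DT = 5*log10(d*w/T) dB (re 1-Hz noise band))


DT = 5*log10(d*w/T) = 5*log10(32 * 588 / 10.0) = 5*log10(1881.6) = 16.37

16.37 dB


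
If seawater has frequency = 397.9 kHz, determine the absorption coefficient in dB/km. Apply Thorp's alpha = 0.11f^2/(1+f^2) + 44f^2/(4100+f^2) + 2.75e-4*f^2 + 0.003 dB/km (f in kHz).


f^2 = 158324.41
alpha = 0.11*158324.41/(1+158324.41) + 44*158324.41/(4100+158324.41) + 2.75e-4*158324.41 + 0.003 = 86.542

86.542 dB/km


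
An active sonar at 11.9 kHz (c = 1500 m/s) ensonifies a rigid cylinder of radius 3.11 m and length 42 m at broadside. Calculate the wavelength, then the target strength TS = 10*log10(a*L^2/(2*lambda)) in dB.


Step 1: lambda = c/f = 1500/11900 = 0.12605 m
Step 2: TS = 10*log10(a*L^2/(2*lambda)) = 10*log10(3.11*42^2/(2*0.12605)) = 43.38

43.38 dB


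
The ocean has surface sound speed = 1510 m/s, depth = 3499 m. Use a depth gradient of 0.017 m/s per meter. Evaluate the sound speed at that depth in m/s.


c = 1510 + 0.017 * 3499 = 1569.483

1569.483 m/s


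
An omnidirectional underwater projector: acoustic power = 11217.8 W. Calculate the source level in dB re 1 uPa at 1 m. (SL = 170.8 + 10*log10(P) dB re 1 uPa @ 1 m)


SL = 170.8 + 10*log10(11217.8) = 170.8 + 40.5 = 211.3

211.3 dB


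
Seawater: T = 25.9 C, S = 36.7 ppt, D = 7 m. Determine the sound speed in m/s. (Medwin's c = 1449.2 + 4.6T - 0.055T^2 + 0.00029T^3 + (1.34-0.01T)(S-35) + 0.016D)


c = 1449.2 + 4.6*25.9 - 0.055*25.9^2 + 0.00029*25.9^3 + (1.34 - 0.01*25.9)*(36.7 - 35) + 0.016*7 = 1538.43

1538.43 m/s


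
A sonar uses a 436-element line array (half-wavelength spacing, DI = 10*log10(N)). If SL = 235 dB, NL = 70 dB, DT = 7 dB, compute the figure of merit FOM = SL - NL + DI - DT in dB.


Step 1: DI = 10*log10(436) = 26.39 dB
Step 2: FOM = SL - NL + DI - DT = 235 - 70 + 26.39 - 7 = 184.39

184.39 dB


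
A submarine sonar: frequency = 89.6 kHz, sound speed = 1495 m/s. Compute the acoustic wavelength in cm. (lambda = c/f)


lambda = c/f = 1495 / 89600 = 0.0167 m = 1.67 cm

1.67 cm


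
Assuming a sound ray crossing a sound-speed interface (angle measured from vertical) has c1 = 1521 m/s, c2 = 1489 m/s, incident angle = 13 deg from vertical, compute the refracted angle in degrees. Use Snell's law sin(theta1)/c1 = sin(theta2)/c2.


sin(theta2) = (c2/c1)*sin(theta1) = (1489/1521)*sin(13 deg) = 0.22022
theta2 = arcsin(0.22022) = 12.72

12.72 deg


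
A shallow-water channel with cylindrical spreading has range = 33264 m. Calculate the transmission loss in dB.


TL = 10*log10(33264) = 45.22

45.22 dB


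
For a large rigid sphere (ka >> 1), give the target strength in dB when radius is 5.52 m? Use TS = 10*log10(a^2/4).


TS = 10*log10(5.52^2 / 4) = 10*log10(7.6176) = 8.82

8.82 dB


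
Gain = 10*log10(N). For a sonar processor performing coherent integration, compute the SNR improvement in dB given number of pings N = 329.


Gain = 10*log10(329) = 25.17

25.17 dB


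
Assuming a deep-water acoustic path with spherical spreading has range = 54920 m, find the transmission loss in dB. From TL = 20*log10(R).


94.79 dB


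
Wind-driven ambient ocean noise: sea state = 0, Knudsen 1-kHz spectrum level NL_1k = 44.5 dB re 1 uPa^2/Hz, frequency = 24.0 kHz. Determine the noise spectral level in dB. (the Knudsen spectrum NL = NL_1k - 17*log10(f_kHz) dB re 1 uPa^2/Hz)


NL = NL_1k - 17*log10(f_kHz) = 44.5 - 17*log10(24.0) = 44.5 - (23.46) = 21.04

21.04 dB


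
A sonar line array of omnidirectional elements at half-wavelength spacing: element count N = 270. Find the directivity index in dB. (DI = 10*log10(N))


DI = 10*log10(270) = 24.31

24.31 dB


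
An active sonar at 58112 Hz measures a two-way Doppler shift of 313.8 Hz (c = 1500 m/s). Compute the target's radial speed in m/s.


4.05 m/s


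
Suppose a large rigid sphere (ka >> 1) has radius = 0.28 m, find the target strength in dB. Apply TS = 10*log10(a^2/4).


-17.08 dB


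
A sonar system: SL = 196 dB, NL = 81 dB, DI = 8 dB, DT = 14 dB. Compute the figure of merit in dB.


FOM = SL - NL + DI - DT = 196 - 81 + 8 - 14 = 109

109 dB


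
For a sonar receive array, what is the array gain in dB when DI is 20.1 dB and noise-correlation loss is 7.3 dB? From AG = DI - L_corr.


AG = DI - L_corr = 20.1 - 7.3 = 12.8

12.8 dB


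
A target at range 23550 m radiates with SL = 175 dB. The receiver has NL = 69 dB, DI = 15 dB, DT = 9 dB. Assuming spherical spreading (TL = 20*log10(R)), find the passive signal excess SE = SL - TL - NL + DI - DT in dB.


Step 1: TL = 20*log10(23550) = 87.44 dB
Step 2: SE = 175 - 87.44 - 69 + 15 - 9 = 24.56

24.56 dB


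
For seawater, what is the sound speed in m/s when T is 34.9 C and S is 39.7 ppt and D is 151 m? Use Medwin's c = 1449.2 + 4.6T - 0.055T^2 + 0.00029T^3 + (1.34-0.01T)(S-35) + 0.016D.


c = 1449.2 + 4.6*34.9 - 0.055*34.9^2 + 0.00029*34.9^3 + (1.34 - 0.01*34.9)*(39.7 - 35) + 0.016*151 = 1562.15

1562.15 m/s


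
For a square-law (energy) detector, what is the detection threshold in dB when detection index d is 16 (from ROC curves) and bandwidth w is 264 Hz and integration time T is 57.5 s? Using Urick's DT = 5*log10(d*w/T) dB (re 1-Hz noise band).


DT = 5*log10(d*w/T) = 5*log10(16 * 264 / 57.5) = 5*log10(73.46) = 9.33

9.33 dB


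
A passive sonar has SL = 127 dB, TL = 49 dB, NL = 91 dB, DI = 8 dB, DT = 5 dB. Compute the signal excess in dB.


SE = SL - TL - NL + DI - DT = 127 - 49 - 91 + 8 - 5 = -10

-10 dB


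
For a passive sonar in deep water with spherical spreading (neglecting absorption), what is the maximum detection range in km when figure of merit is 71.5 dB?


3.76 km


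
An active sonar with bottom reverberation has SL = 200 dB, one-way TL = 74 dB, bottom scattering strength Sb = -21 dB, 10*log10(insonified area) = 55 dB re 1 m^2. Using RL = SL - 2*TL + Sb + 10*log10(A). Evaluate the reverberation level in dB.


86 dB


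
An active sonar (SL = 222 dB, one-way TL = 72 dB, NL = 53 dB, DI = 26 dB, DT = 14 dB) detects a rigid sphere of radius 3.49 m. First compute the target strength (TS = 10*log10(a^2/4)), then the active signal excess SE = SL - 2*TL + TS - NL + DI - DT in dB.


Step 1: TS = 10*log10(3.49^2/4) = 4.84 dB
Step 2: SE = SL - 2*TL + TS - NL + DI - DT = 222 - 2*72 + (4.84) - 53 + 26 - 14 = 41.84

41.84 dB


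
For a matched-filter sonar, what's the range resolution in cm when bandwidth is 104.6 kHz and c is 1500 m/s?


dR = c/(2*BW) = 1500 / (2 * 104.6e3) = 0.0072 m = 0.72 cm

0.72 cm


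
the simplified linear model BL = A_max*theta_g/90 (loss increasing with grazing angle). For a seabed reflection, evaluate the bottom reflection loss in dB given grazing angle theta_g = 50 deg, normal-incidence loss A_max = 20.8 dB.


BL = A_max * theta_g / 90 = 20.8 * 50 / 90 = 11.56

11.56 dB


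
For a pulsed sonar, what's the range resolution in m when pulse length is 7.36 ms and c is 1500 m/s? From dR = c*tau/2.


5.52 m


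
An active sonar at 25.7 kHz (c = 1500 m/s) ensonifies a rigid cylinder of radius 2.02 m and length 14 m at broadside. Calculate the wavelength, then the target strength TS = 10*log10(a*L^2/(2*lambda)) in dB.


Step 1: lambda = c/f = 1500/25700 = 0.05837 m
Step 2: TS = 10*log10(a*L^2/(2*lambda)) = 10*log10(2.02*14^2/(2*0.05837)) = 35.3

35.3 dB


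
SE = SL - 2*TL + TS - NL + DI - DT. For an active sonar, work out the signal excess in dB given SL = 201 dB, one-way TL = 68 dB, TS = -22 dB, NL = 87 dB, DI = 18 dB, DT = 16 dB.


-42 dB


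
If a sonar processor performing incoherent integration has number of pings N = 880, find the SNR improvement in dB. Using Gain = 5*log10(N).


Gain = 5*log10(880) = 14.72

14.72 dB


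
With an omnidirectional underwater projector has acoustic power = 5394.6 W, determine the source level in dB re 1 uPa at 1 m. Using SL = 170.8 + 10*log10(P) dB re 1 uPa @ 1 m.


208.12 dB


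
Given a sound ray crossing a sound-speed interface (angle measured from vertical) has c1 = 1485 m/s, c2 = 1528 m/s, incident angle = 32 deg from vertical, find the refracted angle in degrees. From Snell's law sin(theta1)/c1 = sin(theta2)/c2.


33.04 deg


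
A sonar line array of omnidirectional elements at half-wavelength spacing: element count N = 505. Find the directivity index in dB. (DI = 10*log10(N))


27.03 dB


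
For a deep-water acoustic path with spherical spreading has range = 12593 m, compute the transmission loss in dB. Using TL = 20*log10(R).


TL = 20*log10(12593) = 82.0

82.0 dB


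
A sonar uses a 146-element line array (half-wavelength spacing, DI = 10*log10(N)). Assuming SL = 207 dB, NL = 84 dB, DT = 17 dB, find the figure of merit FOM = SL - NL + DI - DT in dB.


127.64 dB


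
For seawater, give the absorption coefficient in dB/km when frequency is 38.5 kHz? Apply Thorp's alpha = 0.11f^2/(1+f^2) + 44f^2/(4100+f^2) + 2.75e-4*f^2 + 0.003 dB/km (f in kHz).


12.204 dB/km


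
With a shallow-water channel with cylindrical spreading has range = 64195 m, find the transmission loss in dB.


TL = 10*log10(64195) = 48.08

48.08 dB


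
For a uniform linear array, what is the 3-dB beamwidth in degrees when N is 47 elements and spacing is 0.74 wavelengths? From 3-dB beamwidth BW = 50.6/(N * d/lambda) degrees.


BW = 50.6 / (47 * 0.74) = 50.6 / 34.78 = 1.45

1.45 deg


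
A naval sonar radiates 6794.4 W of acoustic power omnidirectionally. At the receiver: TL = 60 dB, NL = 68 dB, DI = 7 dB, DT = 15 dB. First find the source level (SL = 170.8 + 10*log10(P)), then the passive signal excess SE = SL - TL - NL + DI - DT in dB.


Step 1: SL = 170.8 + 10*log10(6794.4) = 209.12 dB
Step 2: SE = SL - TL - NL + DI - DT = 209.12 - 60 - 68 + 7 - 15 = 73.12

73.12 dB


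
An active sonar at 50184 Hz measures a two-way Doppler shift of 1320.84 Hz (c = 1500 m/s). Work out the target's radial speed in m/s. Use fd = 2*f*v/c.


From fd = 2*f*v/c, v = c*fd/(2*f) = 1500 * 1320.84 / (2*50184) = 19.74

19.74 m/s


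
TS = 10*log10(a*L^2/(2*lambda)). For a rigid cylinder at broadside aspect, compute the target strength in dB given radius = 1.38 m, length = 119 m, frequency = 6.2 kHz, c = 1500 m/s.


46.06 dB


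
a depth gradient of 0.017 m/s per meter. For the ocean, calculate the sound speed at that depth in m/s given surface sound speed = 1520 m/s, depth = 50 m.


1520.85 m/s


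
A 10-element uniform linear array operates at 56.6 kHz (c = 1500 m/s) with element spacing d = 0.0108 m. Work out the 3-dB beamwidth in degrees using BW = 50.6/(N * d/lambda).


Step 1: lambda = 1500/56600 = 0.0265 m
Step 2: d/lambda = 0.0108/0.0265 = 0.4075
Step 3: BW = 50.6/(N * d/lambda) = 50.6/(10 * 0.4075) = 12.42

12.42 deg


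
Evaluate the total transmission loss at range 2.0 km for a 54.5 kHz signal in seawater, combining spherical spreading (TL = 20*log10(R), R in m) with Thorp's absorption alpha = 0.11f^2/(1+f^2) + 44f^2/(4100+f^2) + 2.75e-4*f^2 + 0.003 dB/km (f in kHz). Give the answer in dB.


104.85 dB


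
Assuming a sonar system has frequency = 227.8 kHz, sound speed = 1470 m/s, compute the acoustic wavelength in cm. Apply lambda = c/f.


lambda = c/f = 1470 / 227800 = 0.0065 m = 0.65 cm

0.65 cm


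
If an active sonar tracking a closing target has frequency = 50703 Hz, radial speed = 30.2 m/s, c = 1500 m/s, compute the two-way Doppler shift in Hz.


fd = 2*f*v/c = 2 * 50703 * 30.2 / 1500 = 2041.64

2041.64 Hz


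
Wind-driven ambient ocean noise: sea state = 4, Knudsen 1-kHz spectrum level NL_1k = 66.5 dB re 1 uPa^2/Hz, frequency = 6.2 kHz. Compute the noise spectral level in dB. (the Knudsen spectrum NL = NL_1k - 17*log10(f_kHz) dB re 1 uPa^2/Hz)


NL = NL_1k - 17*log10(f_kHz) = 66.5 - 17*log10(6.2) = 66.5 - (13.47) = 53.03

53.03 dB


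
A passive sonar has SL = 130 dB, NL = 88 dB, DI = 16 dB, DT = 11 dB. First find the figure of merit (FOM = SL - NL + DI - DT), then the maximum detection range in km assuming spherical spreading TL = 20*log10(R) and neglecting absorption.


Step 1: FOM = SL - NL + DI - DT = 130 - 88 + 16 - 11 = 47 dB
Step 2: at max range FOM = TL = 20*log10(R), so R = 10^(47/20) = 223.87 m = 0.22 km

0.22 km


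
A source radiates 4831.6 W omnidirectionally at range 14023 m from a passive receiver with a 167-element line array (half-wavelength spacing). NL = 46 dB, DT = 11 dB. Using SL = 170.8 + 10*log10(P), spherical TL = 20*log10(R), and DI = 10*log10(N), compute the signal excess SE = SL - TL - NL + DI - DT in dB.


Step 1: SL = 170.8 + 10*log10(4831.6) = 207.64 dB
Step 2: TL = 20*log10(14023) = 82.94 dB
Step 3: DI = 10*log10(167) = 22.23 dB
Step 4: SE = SL - TL - NL + DI - DT = 207.64 - 82.94 - 46 + 22.23 - 11 = 89.93

89.93 dB


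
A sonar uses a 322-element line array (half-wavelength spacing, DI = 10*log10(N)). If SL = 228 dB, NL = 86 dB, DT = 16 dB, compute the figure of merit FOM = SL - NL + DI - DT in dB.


Step 1: DI = 10*log10(322) = 25.08 dB
Step 2: FOM = SL - NL + DI - DT = 228 - 86 + 25.08 - 16 = 151.08

151.08 dB


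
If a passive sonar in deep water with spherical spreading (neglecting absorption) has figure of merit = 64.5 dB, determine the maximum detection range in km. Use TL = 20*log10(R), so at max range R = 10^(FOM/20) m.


1.68 km


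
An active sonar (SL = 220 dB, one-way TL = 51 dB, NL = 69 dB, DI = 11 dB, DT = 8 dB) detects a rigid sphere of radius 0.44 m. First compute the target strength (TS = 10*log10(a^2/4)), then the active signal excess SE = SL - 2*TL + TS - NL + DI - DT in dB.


Step 1: TS = 10*log10(0.44^2/4) = -13.15 dB
Step 2: SE = SL - 2*TL + TS - NL + DI - DT = 220 - 2*51 + (-13.15) - 69 + 11 - 8 = 38.85

38.85 dB


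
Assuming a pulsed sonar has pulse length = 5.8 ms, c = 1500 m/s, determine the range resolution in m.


dR = c*tau/2 = 1500 * 5.8e-3 / 2 = 4.35

4.35 m


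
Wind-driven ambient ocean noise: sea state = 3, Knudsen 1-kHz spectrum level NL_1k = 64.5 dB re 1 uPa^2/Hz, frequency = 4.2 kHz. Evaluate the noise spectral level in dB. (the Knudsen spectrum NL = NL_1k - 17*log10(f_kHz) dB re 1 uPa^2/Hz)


NL = NL_1k - 17*log10(f_kHz) = 64.5 - 17*log10(4.2) = 64.5 - (10.6) = 53.9

53.9 dB


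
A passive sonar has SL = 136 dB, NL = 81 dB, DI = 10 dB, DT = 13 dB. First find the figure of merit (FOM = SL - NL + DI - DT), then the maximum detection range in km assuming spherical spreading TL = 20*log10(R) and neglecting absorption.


Step 1: FOM = SL - NL + DI - DT = 136 - 81 + 10 - 13 = 52 dB
Step 2: at max range FOM = TL = 20*log10(R), so R = 10^(52/20) = 398.11 m = 0.4 km

0.4 km


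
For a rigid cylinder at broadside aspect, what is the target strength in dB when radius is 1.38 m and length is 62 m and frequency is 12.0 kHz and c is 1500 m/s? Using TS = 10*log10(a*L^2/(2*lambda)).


lambda = 1500/12000 = 0.125 m
TS = 10*log10(1.38*62^2/(2*0.125)) = 43.27

43.27 dB


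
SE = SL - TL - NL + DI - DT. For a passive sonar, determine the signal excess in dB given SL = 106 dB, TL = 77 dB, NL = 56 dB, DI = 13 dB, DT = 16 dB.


SE = SL - TL - NL + DI - DT = 106 - 77 - 56 + 13 - 16 = -30

-30 dB


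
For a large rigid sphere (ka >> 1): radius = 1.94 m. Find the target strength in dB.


TS = 10*log10(1.94^2 / 4) = 10*log10(0.9409) = -0.26

-0.26 dB


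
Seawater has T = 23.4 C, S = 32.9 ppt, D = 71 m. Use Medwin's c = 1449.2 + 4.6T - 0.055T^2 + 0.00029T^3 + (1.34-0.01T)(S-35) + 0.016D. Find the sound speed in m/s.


1529.25 m/s


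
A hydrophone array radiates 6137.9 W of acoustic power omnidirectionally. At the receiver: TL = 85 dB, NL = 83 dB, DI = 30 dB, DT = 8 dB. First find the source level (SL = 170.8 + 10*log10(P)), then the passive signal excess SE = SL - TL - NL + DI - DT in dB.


Step 1: SL = 170.8 + 10*log10(6137.9) = 208.68 dB
Step 2: SE = SL - TL - NL + DI - DT = 208.68 - 85 - 83 + 30 - 8 = 62.68

62.68 dB


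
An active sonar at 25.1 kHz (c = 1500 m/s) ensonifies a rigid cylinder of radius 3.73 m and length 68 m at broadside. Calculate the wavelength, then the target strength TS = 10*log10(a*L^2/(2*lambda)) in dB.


Step 1: lambda = c/f = 1500/25100 = 0.05976 m
Step 2: TS = 10*log10(a*L^2/(2*lambda)) = 10*log10(3.73*68^2/(2*0.05976)) = 51.59

51.59 dB


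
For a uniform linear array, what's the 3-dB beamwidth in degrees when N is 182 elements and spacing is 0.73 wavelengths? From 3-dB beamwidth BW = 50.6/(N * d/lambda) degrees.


BW = 50.6 / (182 * 0.73) = 50.6 / 132.86 = 0.38

0.38 deg


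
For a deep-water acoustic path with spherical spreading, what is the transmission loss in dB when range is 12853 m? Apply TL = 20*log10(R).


82.18 dB


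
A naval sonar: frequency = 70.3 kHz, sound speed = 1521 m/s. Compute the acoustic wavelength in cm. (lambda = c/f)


lambda = c/f = 1521 / 70300 = 0.0216 m = 2.16 cm

2.16 cm


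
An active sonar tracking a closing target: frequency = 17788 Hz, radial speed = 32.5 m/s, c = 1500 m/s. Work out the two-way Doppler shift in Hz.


fd = 2*f*v/c = 2 * 17788 * 32.5 / 1500 = 770.81

770.81 Hz
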